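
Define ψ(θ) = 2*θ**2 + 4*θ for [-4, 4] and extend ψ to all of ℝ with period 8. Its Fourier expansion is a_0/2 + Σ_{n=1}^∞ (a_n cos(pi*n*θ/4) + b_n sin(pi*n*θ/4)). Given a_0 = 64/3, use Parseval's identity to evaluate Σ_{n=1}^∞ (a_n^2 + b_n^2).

15872/45

Parseval: a_0^2/2 + Σ_{n≥1} (a_n^2+b_n^2) = 1/4 ∫_{-4}^{4} ψ(θ)^2 dθ = 8704/15.
Subtract a_0^2/2 = 2048/9: Σ (a_n^2+b_n^2) = 15872/45.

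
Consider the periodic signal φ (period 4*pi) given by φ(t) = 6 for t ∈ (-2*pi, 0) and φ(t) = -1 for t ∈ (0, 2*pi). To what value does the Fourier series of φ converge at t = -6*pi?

t = -6*pi differs from t = -2*pi by -1 full period(s), and the series is 4*pi-periodic.
At t = -2*pi the one-sided limits are φ(-2*pi^-) = -1 and φ(-2*pi^+) = 6.
By Dirichlet's theorem the series converges to their average, [(-1) + (6)]/2 = 5/2.

5/2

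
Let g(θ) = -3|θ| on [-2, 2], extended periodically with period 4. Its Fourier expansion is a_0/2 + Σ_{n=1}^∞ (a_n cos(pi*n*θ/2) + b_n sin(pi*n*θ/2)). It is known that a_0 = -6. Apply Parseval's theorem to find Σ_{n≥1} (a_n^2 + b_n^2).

Parseval: a_0^2/2 + Σ_{n≥1} (a_n^2+b_n^2) = 1/2 ∫_{-2}^{2} g(θ)^2 dθ = 24.
Subtract a_0^2/2 = 18: Σ (a_n^2+b_n^2) = 6.

6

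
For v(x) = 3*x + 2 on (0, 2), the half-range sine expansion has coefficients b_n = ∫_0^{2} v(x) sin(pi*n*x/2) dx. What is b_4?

-3/pi

b_4 = ∫_0^{2} (3*x + 2) sin(2*pi*x) dx.
Integrating by parts (boundary term plus one more integral), an antiderivative of (3*x + 2) sin(2*pi*x) is -3*x*cos(2*pi*x)/(2*pi) + 3*sin(2*pi*x)/(4*pi**2) - cos(2*pi*x)/pi; evaluating from 0 to 2: ∫_{0}^{2} (3*x + 2) sin(2*pi*x) dx = (-4/pi) - (-1/pi) = -3/pi.
Hence b_4 = -3/pi.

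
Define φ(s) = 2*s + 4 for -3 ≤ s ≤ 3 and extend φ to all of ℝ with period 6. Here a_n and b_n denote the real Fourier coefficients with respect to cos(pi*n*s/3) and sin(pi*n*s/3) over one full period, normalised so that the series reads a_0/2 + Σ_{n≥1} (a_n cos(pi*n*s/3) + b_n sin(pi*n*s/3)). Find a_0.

8

a_0 = 1/3 ∫_{-3}^{3} φ(s) ds = 1/3 · (24) = 8.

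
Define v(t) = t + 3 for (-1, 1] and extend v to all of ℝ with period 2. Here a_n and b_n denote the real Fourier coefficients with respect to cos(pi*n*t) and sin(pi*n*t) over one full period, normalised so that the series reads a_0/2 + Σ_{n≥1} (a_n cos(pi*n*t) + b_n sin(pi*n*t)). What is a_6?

0

a_6 = ∫_{-1}^{1} v(t) cos(6*pi*t) dt.
Integrating by parts (boundary term plus one more integral), an antiderivative of (t + 3) cos(6*pi*t) is t*sin(6*pi*t)/(6*pi) + sin(6*pi*t)/(2*pi) + cos(6*pi*t)/(36*pi**2); evaluating from -1 to 1: ∫_{-1}^{1} (t + 3) cos(6*pi*t) dt = (1/(36*pi**2)) - (1/(36*pi**2)) = 0.
Hence a_6 = 0.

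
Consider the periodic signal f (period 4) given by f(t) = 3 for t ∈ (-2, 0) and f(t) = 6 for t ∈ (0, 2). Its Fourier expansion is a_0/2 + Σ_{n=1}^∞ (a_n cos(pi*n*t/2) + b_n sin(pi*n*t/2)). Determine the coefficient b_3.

2/pi

b_3 = 1/2 ∫_{-2}^{2} f(t) sin(3*pi*t/2) dt.
Split the integral at the breakpoints.
Directly, an antiderivative of (3) sin(3*pi*t/2) is -2*cos(3*pi*t/2)/pi; evaluating from -2 to 0: ∫_{-2}^{0} (3) sin(3*pi*t/2) dt = (-2/pi) - (2/pi) = -4/pi.
Directly, an antiderivative of (6) sin(3*pi*t/2) is -4*cos(3*pi*t/2)/pi; evaluating from 0 to 2: ∫_{0}^{2} (6) sin(3*pi*t/2) dt = (4/pi) - (-4/pi) = 8/pi.
Summing the pieces and multiplying by (1/2) gives b_3 = 2/pi.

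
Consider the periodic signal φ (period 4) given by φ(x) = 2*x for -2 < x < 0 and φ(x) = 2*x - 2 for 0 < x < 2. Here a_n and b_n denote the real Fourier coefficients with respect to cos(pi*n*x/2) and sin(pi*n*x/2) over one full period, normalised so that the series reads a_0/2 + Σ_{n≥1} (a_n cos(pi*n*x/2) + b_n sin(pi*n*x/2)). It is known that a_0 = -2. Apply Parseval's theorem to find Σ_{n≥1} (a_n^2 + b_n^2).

14/3

Parseval: a_0^2/2 + Σ_{n≥1} (a_n^2+b_n^2) = 1/2 ∫_{-2}^{2} φ(x)^2 dx = 20/3.
Subtract a_0^2/2 = 2: Σ (a_n^2+b_n^2) = 14/3.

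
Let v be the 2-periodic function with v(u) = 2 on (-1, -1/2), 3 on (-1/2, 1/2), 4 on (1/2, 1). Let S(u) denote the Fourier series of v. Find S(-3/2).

7/2

u = -3/2 differs from u = 1/2 by -1 full period(s), and the series is 2-periodic.
At u = 1/2 the one-sided limits are v(1/2^-) = 3 and v(1/2^+) = 4.
By Dirichlet's theorem the series converges to their average, [(3) + (4)]/2 = 7/2.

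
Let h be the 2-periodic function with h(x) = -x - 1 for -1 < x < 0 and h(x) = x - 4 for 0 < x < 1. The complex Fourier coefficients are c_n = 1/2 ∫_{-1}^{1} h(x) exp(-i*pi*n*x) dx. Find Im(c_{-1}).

Since h is real-valued, Im(c_{-1}) = -1/2 ∫_{-1}^{1} h(x) sin(-pi*x) dx = b_{1}/2.
Split the integral at the breakpoints.
Integrating by parts (boundary term plus one more integral), an antiderivative of (-x - 1) sin(-pi*x) is -x*cos(pi*x)/pi + sin(pi*x)/pi**2 - cos(pi*x)/pi; evaluating from -1 to 0: ∫_{-1}^{0} (-x - 1) sin(-pi*x) dx = (-1/pi) - (0) = -1/pi.
Integrating by parts (boundary term plus one more integral), an antiderivative of (x - 4) sin(-pi*x) is x*cos(pi*x)/pi - sin(pi*x)/pi**2 - 4*cos(pi*x)/pi; evaluating from 0 to 1: ∫_{0}^{1} (x - 4) sin(-pi*x) dx = (3/pi) - (-4/pi) = 7/pi.
So ∫_{-1}^{1} h(x) sin(-pi*x) dx = 6/pi.
Hence Im(c_{-1}) = (-1/2)·(6/pi) = -3/pi.

-3/pi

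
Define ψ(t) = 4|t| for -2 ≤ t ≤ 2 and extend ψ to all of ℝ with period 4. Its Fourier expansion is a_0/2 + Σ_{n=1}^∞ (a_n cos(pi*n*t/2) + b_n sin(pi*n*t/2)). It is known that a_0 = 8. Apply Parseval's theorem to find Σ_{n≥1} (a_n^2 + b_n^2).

32/3

Parseval: a_0^2/2 + Σ_{n≥1} (a_n^2+b_n^2) = 1/2 ∫_{-2}^{2} ψ(t)^2 dt = 128/3.
Subtract a_0^2/2 = 32: Σ (a_n^2+b_n^2) = 32/3.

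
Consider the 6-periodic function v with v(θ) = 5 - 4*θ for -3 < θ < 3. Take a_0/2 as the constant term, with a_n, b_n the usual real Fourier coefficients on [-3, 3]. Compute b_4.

6/pi

b_4 = 1/3 ∫_{-3}^{3} v(θ) sin(4*pi*θ/3) dθ.
Integrating by parts (boundary term plus one more integral), an antiderivative of (5 - 4*θ) sin(4*pi*θ/3) is 3*θ*cos(4*pi*θ/3)/pi - 9*sin(4*pi*θ/3)/(4*pi**2) - 15*cos(4*pi*θ/3)/(4*pi); evaluating from -3 to 3: ∫_{-3}^{3} (5 - 4*θ) sin(4*pi*θ/3) dθ = (21/(4*pi)) - (-51/(4*pi)) = 18/pi.
Hence b_4 = (1/3)·(18/pi) = 6/pi.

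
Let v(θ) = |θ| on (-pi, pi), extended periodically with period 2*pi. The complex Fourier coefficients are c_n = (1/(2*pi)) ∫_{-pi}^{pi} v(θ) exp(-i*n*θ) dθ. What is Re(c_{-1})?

Since v is real-valued, Re(c_{-1}) = (1/(2*pi)) ∫_{-pi}^{pi} v(θ) cos(-θ) dθ = a_{1}/2.
v is even and cos(-θ) is even, so the integrand is even: ∫_{-pi}^{pi} v(θ) cos(-θ) dθ = 2∫_0^{pi} v(θ) cos(-θ) dθ.
Integrating by parts (boundary term plus one more integral), an antiderivative of (θ) cos(-θ) is θ*sin(θ) + cos(θ); evaluating from 0 to pi: ∫_{0}^{pi} (θ) cos(-θ) dθ = (-1) - (1) = -2.
So ∫_{-pi}^{pi} v(θ) cos(-θ) dθ = -4.
Hence Re(c_{-1}) = (1/(2*pi))·(-4) = -2/pi.

-2/pi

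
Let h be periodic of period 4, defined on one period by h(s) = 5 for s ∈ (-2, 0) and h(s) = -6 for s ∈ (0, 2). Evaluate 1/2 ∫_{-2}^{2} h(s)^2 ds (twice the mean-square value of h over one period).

1/2 ∫_{-2}^{2} h(s)^2 ds = 1/2 · (122) = 61.

61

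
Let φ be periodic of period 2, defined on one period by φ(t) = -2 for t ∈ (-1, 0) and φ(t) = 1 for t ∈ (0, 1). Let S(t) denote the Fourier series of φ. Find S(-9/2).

-2

t = -9/2 differs from t = -1/2 by -2 full period(s), and the series is 2-periodic.
φ is continuous at t = -1/2 with value -2, so the series converges to -2 there.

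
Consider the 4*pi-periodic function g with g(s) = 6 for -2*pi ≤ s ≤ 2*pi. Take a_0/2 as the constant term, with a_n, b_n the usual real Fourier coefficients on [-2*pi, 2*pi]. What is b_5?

0

b_5 = (1/(2*pi)) ∫_{-2*pi}^{2*pi} g(s) sin(5*s/2) ds.
g is even and sin(5*s/2) is odd, so the integrand is odd over a symmetric interval and the integral vanishes.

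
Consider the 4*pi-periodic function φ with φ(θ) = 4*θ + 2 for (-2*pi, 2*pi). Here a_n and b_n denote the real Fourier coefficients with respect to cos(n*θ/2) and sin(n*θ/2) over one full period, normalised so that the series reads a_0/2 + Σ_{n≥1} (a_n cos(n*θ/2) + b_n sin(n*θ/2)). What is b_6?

b_6 = (1/(2*pi)) ∫_{-2*pi}^{2*pi} φ(θ) sin(3*θ) dθ.
Integrating by parts (boundary term plus one more integral), an antiderivative of (4*θ + 2) sin(3*θ) is -4*θ*cos(3*θ)/3 + 4*sin(3*θ)/9 - 2*cos(3*θ)/3; evaluating from -2*pi to 2*pi: ∫_{-2*pi}^{2*pi} (4*θ + 2) sin(3*θ) dθ = (-8*pi/3 - 2/3) - (-2/3 + 8*pi/3) = -16*pi/3.
Hence b_6 = (1/(2*pi))·(-16*pi/3) = -8/3.

-8/3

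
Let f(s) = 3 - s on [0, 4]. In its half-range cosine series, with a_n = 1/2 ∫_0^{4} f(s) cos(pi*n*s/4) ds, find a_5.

16/(25*pi**2)

a_5 = 1/2 ∫_0^{4} (3 - s) cos(5*pi*s/4) ds.
Integrating by parts (boundary term plus one more integral), an antiderivative of (3 - s) cos(5*pi*s/4) is -4*s*sin(5*pi*s/4)/(5*pi) + 12*sin(5*pi*s/4)/(5*pi) - 16*cos(5*pi*s/4)/(25*pi**2); evaluating from 0 to 4: ∫_{0}^{4} (3 - s) cos(5*pi*s/4) ds = (16/(25*pi**2)) - (-16/(25*pi**2)) = 32/(25*pi**2).
Hence a_5 = (1/2)·(32/(25*pi**2)) = 16/(25*pi**2).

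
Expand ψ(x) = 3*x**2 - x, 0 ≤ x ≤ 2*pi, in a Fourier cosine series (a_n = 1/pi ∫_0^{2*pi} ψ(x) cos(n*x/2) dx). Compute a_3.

8*(1 - 6*pi)/(9*pi)

a_3 = 1/pi ∫_0^{2*pi} (3*x**2 - x) cos(3*x/2) dx.
Integrating by parts twice (tabular method), an antiderivative of (3*x**2 - x) cos(3*x/2) is 2*x**2*sin(3*x/2) - 2*x*sin(3*x/2)/3 + 8*x*cos(3*x/2)/3 - 16*sin(3*x/2)/9 - 4*cos(3*x/2)/9; evaluating from 0 to 2*pi: ∫_{0}^{2*pi} (3*x**2 - x) cos(3*x/2) dx = (4/9 - 16*pi/3) - (-4/9) = 8/9 - 16*pi/3.
Hence a_3 = (1/pi)·(8/9 - 16*pi/3) = 8*(1 - 6*pi)/(9*pi).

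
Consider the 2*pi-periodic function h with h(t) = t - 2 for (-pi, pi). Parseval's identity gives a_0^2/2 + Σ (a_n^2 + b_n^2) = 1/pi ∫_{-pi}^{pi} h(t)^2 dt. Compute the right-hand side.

2*pi**2/3 + 8

1/pi ∫_{-pi}^{pi} h(t)^2 dt = 1/pi · (2*pi*(pi**2 + 12)/3) = 2*pi**2/3 + 8.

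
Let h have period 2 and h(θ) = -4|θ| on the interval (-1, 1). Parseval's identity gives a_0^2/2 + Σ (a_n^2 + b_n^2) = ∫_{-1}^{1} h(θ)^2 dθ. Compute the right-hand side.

∫_{-1}^{1} h(θ)^2 dθ = 32/3.

32/3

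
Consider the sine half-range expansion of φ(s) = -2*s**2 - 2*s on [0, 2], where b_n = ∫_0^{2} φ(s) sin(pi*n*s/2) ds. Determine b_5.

b_5 = ∫_0^{2} (-2*s**2 - 2*s) sin(5*pi*s/2) ds.
Integrating by parts twice (tabular method), an antiderivative of (-2*s**2 - 2*s) sin(5*pi*s/2) is 4*s**2*cos(5*pi*s/2)/(5*pi) - 16*s*sin(5*pi*s/2)/(25*pi**2) + 4*s*cos(5*pi*s/2)/(5*pi) - 8*sin(5*pi*s/2)/(25*pi**2) - 32*cos(5*pi*s/2)/(125*pi**3); evaluating from 0 to 2: ∫_{0}^{2} (-2*s**2 - 2*s) sin(5*pi*s/2) ds = (8*(4 - 75*pi**2)/(125*pi**3)) - (-32/(125*pi**3)) = 8*(8 - 75*pi**2)/(125*pi**3).
Hence b_5 = 8*(8 - 75*pi**2)/(125*pi**3).

8*(8 - 75*pi**2)/(125*pi**3)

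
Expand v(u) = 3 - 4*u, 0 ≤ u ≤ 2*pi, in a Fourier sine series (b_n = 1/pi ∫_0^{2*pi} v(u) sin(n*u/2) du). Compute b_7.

4*(3 - 4*pi)/(7*pi)

b_7 = 1/pi ∫_0^{2*pi} (3 - 4*u) sin(7*u/2) du.
Integrating by parts (boundary term plus one more integral), an antiderivative of (3 - 4*u) sin(7*u/2) is 8*u*cos(7*u/2)/7 - 16*sin(7*u/2)/49 - 6*cos(7*u/2)/7; evaluating from 0 to 2*pi: ∫_{0}^{2*pi} (3 - 4*u) sin(7*u/2) du = (6/7 - 16*pi/7) - (-6/7) = 12/7 - 16*pi/7.
Hence b_7 = (1/pi)·(12/7 - 16*pi/7) = 4*(3 - 4*pi)/(7*pi).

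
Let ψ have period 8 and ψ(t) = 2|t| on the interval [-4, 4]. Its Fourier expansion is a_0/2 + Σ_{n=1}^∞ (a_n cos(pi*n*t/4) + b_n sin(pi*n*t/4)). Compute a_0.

8

a_0 = 1/4 ∫_{-4}^{4} ψ(t) dt = 1/4 · (32) = 8.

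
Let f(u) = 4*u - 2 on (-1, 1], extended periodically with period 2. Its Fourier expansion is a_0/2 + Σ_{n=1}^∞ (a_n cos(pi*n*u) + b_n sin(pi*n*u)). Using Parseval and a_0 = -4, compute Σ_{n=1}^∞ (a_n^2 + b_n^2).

Parseval: a_0^2/2 + Σ_{n≥1} (a_n^2+b_n^2) = ∫_{-1}^{1} f(u)^2 du = 56/3.
Subtract a_0^2/2 = 8: Σ (a_n^2+b_n^2) = 32/3.

32/3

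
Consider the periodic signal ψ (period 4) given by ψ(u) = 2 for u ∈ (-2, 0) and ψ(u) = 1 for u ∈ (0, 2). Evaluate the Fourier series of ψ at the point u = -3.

u = -3 differs from u = 1 by -1 full period(s), and the series is 4-periodic.
ψ is continuous at u = 1 with value 1, so the series converges to 1 there.

1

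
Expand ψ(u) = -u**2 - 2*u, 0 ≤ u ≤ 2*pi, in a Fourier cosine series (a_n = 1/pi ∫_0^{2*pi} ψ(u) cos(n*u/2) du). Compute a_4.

a_4 = 1/pi ∫_0^{2*pi} (-u**2 - 2*u) cos(2*u) du.
Integrating by parts twice (tabular method), an antiderivative of (-u**2 - 2*u) cos(2*u) is -u**2*sin(2*u)/2 - u*sin(2*u) - u*cos(2*u)/2 + sin(2*u)/4 - cos(2*u)/2; evaluating from 0 to 2*pi: ∫_{0}^{2*pi} (-u**2 - 2*u) cos(2*u) du = (-pi - 1/2) - (-1/2) = -pi.
Hence a_4 = (1/pi)·(-pi) = -1.

-1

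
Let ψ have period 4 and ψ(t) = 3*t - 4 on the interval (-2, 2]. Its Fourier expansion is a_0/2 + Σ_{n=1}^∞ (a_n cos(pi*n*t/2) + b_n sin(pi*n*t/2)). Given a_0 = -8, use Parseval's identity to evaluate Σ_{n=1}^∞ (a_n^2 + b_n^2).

Parseval: a_0^2/2 + Σ_{n≥1} (a_n^2+b_n^2) = 1/2 ∫_{-2}^{2} ψ(t)^2 dt = 56.
Subtract a_0^2/2 = 32: Σ (a_n^2+b_n^2) = 24.

24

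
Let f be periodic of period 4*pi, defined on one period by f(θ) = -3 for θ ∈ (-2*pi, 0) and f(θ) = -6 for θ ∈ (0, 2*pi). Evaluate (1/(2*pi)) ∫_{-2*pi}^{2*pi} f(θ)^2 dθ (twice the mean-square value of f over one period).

45

(1/(2*pi)) ∫_{-2*pi}^{2*pi} f(θ)^2 dθ = (1/(2*pi)) · (90*pi) = 45.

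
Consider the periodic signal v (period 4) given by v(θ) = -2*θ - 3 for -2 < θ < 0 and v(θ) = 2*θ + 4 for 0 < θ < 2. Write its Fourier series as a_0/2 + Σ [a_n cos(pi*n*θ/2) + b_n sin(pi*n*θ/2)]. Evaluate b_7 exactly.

b_7 = 1/2 ∫_{-2}^{2} v(θ) sin(7*pi*θ/2) dθ.
Split the integral at the breakpoints.
Integrating by parts (boundary term plus one more integral), an antiderivative of (-2*θ - 3) sin(7*pi*θ/2) is 4*θ*cos(7*pi*θ/2)/(7*pi) - 8*sin(7*pi*θ/2)/(49*pi**2) + 6*cos(7*pi*θ/2)/(7*pi); evaluating from -2 to 0: ∫_{-2}^{0} (-2*θ - 3) sin(7*pi*θ/2) dθ = (6/(7*pi)) - (2/(7*pi)) = 4/(7*pi).
Integrating by parts (boundary term plus one more integral), an antiderivative of (2*θ + 4) sin(7*pi*θ/2) is -4*θ*cos(7*pi*θ/2)/(7*pi) + 8*sin(7*pi*θ/2)/(49*pi**2) - 8*cos(7*pi*θ/2)/(7*pi); evaluating from 0 to 2: ∫_{0}^{2} (2*θ + 4) sin(7*pi*θ/2) dθ = (16/(7*pi)) - (-8/(7*pi)) = 24/(7*pi).
Summing the pieces and multiplying by (1/2) gives b_7 = 2/pi.

2/pi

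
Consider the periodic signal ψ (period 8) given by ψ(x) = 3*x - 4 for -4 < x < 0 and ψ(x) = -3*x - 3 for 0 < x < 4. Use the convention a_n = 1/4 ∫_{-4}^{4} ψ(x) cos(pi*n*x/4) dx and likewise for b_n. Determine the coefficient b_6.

0

b_6 = 1/4 ∫_{-4}^{4} ψ(x) sin(3*pi*x/2) dx.
Split the integral at the breakpoints.
Integrating by parts (boundary term plus one more integral), an antiderivative of (3*x - 4) sin(3*pi*x/2) is -2*x*cos(3*pi*x/2)/pi + 4*sin(3*pi*x/2)/(3*pi**2) + 8*cos(3*pi*x/2)/(3*pi); evaluating from -4 to 0: ∫_{-4}^{0} (3*x - 4) sin(3*pi*x/2) dx = (8/(3*pi)) - (32/(3*pi)) = -8/pi.
Integrating by parts (boundary term plus one more integral), an antiderivative of (-3*x - 3) sin(3*pi*x/2) is 2*x*cos(3*pi*x/2)/pi - 4*sin(3*pi*x/2)/(3*pi**2) + 2*cos(3*pi*x/2)/pi; evaluating from 0 to 4: ∫_{0}^{4} (-3*x - 3) sin(3*pi*x/2) dx = (10/pi) - (2/pi) = 8/pi.
Summing the pieces and multiplying by (1/4) gives b_6 = 0.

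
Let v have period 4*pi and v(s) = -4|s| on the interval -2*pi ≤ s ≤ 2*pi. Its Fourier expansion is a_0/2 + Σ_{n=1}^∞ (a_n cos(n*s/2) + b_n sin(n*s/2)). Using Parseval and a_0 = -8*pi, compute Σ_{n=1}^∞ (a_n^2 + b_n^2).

Parseval: a_0^2/2 + Σ_{n≥1} (a_n^2+b_n^2) = (1/(2*pi)) ∫_{-2*pi}^{2*pi} v(s)^2 ds = 128*pi**2/3.
Subtract a_0^2/2 = 32*pi**2: Σ (a_n^2+b_n^2) = 32*pi**2/3.

32*pi**2/3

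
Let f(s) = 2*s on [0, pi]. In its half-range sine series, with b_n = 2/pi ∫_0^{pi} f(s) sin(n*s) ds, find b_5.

b_5 = 2/pi ∫_0^{pi} (2*s) sin(5*s) ds.
Integrating by parts (boundary term plus one more integral), an antiderivative of (2*s) sin(5*s) is -2*s*cos(5*s)/5 + 2*sin(5*s)/25; evaluating from 0 to pi: ∫_{0}^{pi} (2*s) sin(5*s) ds = (2*pi/5) - (0) = 2*pi/5.
Hence b_5 = (2/pi)·(2*pi/5) = 4/5.

4/5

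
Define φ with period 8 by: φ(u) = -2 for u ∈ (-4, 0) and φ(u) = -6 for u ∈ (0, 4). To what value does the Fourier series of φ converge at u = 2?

φ is continuous at u = 2 with value -6, so the series converges to -6 there.

-6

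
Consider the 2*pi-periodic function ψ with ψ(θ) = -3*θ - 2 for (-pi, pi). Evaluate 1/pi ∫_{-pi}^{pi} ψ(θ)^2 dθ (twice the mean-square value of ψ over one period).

8 + 6*pi**2

1/pi ∫_{-pi}^{pi} ψ(θ)^2 dθ = 1/pi · (8*pi + 6*pi**3) = 8 + 6*pi**2.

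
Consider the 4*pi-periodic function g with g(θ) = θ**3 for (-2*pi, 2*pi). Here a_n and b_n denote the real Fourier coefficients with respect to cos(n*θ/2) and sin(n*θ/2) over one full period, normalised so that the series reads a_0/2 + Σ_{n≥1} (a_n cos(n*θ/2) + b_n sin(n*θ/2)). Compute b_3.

-32/9 + 16*pi**2/3

b_3 = (1/(2*pi)) ∫_{-2*pi}^{2*pi} g(θ) sin(3*θ/2) dθ.
g is odd and sin(3*θ/2) is odd, so the integrand is even and b_3 = 1/pi ∫_0^{2*pi} g(θ) sin(3*θ/2) dθ.
Integrating by parts three times (tabular method), an antiderivative of (θ**3) sin(3*θ/2) is -2*θ**3*cos(3*θ/2)/3 + 4*θ**2*sin(3*θ/2)/3 + 16*θ*cos(3*θ/2)/9 - 32*sin(3*θ/2)/27; evaluating from 0 to 2*pi: ∫_{0}^{2*pi} (θ**3) sin(3*θ/2) dθ = (16*pi*(-2 + 3*pi**2)/9) - (0) = 16*pi*(-2 + 3*pi**2)/9.
Hence b_3 = (1/pi)·(16*pi*(-2 + 3*pi**2)/9) = -32/9 + 16*pi**2/3.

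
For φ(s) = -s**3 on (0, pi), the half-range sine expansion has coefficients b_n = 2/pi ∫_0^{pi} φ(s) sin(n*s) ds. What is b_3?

4/9 - 2*pi**2/3

b_3 = 2/pi ∫_0^{pi} (-s**3) sin(3*s) ds.
Integrating by parts three times (tabular method), an antiderivative of (-s**3) sin(3*s) is s**3*cos(3*s)/3 - s**2*sin(3*s)/3 - 2*s*cos(3*s)/9 + 2*sin(3*s)/27; evaluating from 0 to pi: ∫_{0}^{pi} (-s**3) sin(3*s) ds = (pi*(2 - 3*pi**2)/9) - (0) = pi*(2 - 3*pi**2)/9.
Hence b_3 = (2/pi)·(pi*(2 - 3*pi**2)/9) = 4/9 - 2*pi**2/3.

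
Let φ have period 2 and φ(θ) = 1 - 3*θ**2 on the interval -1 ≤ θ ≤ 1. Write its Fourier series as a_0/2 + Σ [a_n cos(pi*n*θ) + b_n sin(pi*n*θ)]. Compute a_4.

a_4 = ∫_{-1}^{1} φ(θ) cos(4*pi*θ) dθ.
φ is even and cos(4*pi*θ) is even, so the integrand is even and a_4 = 2 ∫_0^{1} φ(θ) cos(4*pi*θ) dθ.
Integrating by parts twice (tabular method), an antiderivative of (1 - 3*θ**2) cos(4*pi*θ) is -3*θ**2*sin(4*pi*θ)/(4*pi) - 3*θ*cos(4*pi*θ)/(8*pi**2) + 3*sin(4*pi*θ)/(32*pi**3) + sin(4*pi*θ)/(4*pi); evaluating from 0 to 1: ∫_{0}^{1} (1 - 3*θ**2) cos(4*pi*θ) dθ = (-3/(8*pi**2)) - (0) = -3/(8*pi**2).
Hence a_4 = 2·(-3/(8*pi**2)) = -3/(4*pi**2).

-3/(4*pi**2)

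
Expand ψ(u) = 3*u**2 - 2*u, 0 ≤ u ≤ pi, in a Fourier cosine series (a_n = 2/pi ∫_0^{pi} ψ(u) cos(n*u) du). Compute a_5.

4*(2 - 3*pi)/(25*pi)

a_5 = 2/pi ∫_0^{pi} (3*u**2 - 2*u) cos(5*u) du.
Integrating by parts twice (tabular method), an antiderivative of (3*u**2 - 2*u) cos(5*u) is 3*u**2*sin(5*u)/5 - 2*u*sin(5*u)/5 + 6*u*cos(5*u)/25 - 6*sin(5*u)/125 - 2*cos(5*u)/25; evaluating from 0 to pi: ∫_{0}^{pi} (3*u**2 - 2*u) cos(5*u) du = (2/25 - 6*pi/25) - (-2/25) = 4/25 - 6*pi/25.
Hence a_5 = (2/pi)·(4/25 - 6*pi/25) = 4*(2 - 3*pi)/(25*pi).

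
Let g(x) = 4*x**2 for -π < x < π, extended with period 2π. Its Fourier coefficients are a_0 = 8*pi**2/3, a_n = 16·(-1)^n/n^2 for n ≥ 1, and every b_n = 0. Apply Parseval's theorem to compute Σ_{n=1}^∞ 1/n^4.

pi**4/90

Parseval: a_0^2/2 + Σ a_n^2 = (1/π) ∫_{-π}^{π} g(x)^2 dx = 32*pi**4/5.
Subtract a_0^2/2 = 32*pi**4/9: Σ a_n^2 = 128*pi**4/45.
Since a_n^2 = 256/n^4, Σ 1/n^4 = pi**4/90.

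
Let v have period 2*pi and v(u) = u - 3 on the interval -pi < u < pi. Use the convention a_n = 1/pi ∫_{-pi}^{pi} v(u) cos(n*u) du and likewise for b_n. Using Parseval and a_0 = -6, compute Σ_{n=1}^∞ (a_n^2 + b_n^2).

2*pi**2/3

Parseval: a_0^2/2 + Σ_{n≥1} (a_n^2+b_n^2) = 1/pi ∫_{-pi}^{pi} v(u)^2 du = 2*pi**2/3 + 18.
Subtract a_0^2/2 = 18: Σ (a_n^2+b_n^2) = 2*pi**2/3.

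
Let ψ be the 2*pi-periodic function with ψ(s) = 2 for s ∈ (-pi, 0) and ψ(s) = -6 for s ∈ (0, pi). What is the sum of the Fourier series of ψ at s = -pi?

At s = -pi the one-sided limits are ψ(-pi^-) = -6 and ψ(-pi^+) = 2.
By Dirichlet's theorem the series converges to their average, [(-6) + (2)]/2 = -2.

-2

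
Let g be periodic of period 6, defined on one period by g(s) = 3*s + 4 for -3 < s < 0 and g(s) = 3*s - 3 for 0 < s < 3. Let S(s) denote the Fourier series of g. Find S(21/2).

s = 21/2 differs from s = -3/2 by 2 full period(s), and the series is 6-periodic.
g is continuous at s = -3/2 with value -1/2, so the series converges to -1/2 there.

-1/2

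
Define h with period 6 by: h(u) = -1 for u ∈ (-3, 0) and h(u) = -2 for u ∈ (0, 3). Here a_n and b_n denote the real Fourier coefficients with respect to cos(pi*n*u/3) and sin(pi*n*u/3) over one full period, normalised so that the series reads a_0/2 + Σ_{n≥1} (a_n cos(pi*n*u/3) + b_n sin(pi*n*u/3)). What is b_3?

-2/(3*pi)

b_3 = 1/3 ∫_{-3}^{3} h(u) sin(pi*u) du.
Split the integral at the breakpoints.
Directly, an antiderivative of (-1) sin(pi*u) is cos(pi*u)/pi; evaluating from -3 to 0: ∫_{-3}^{0} (-1) sin(pi*u) du = (1/pi) - (-1/pi) = 2/pi.
Directly, an antiderivative of (-2) sin(pi*u) is 2*cos(pi*u)/pi; evaluating from 0 to 3: ∫_{0}^{3} (-2) sin(pi*u) du = (-2/pi) - (2/pi) = -4/pi.
Summing the pieces and multiplying by (1/3) gives b_3 = -2/(3*pi).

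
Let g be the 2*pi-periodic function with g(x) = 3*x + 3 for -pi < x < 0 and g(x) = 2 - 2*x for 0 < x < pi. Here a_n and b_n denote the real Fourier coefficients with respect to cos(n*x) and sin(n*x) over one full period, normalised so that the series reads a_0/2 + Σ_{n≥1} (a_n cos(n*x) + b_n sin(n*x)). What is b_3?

(-2 + pi)/(3*pi)

b_3 = 1/pi ∫_{-pi}^{pi} g(x) sin(3*x) dx.
Split the integral at the breakpoints.
Integrating by parts (boundary term plus one more integral), an antiderivative of (3*x + 3) sin(3*x) is -x*cos(3*x) + sin(3*x)/3 - cos(3*x); evaluating from -pi to 0: ∫_{-pi}^{0} (3*x + 3) sin(3*x) dx = (-1) - (1 - pi) = -2 + pi.
Integrating by parts (boundary term plus one more integral), an antiderivative of (2 - 2*x) sin(3*x) is 2*x*cos(3*x)/3 - 2*sin(3*x)/9 - 2*cos(3*x)/3; evaluating from 0 to pi: ∫_{0}^{pi} (2 - 2*x) sin(3*x) dx = (2/3 - 2*pi/3) - (-2/3) = 4/3 - 2*pi/3.
Summing the pieces and multiplying by (1/pi) gives b_3 = (-2 + pi)/(3*pi).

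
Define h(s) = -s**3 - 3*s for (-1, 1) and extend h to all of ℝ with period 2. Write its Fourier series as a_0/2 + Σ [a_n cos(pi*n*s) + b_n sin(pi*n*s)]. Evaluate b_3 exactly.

4*(1 - 6*pi**2)/(9*pi**3)

b_3 = ∫_{-1}^{1} h(s) sin(3*pi*s) ds.
h is odd and sin(3*pi*s) is odd, so the integrand is even and b_3 = 2 ∫_0^{1} h(s) sin(3*pi*s) ds.
Integrating by parts three times (tabular method), an antiderivative of (-s**3 - 3*s) sin(3*pi*s) is s**3*cos(3*pi*s)/(3*pi) - s**2*sin(3*pi*s)/(3*pi**2) - 2*s*cos(3*pi*s)/(9*pi**3) + s*cos(3*pi*s)/pi - sin(3*pi*s)/(3*pi**2) + 2*sin(3*pi*s)/(27*pi**4); evaluating from 0 to 1: ∫_{0}^{1} (-s**3 - 3*s) sin(3*pi*s) ds = (2*(1 - 6*pi**2)/(9*pi**3)) - (0) = 2*(1 - 6*pi**2)/(9*pi**3).
Hence b_3 = 2·(2*(1 - 6*pi**2)/(9*pi**3)) = 4*(1 - 6*pi**2)/(9*pi**3).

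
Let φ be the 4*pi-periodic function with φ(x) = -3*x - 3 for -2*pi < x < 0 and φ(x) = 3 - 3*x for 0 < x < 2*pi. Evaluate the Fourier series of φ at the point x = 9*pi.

3 - 3*pi

x = 9*pi differs from x = pi by 2 full period(s), and the series is 4*pi-periodic.
φ is continuous at x = pi with value 3 - 3*pi, so the series converges to 3 - 3*pi there.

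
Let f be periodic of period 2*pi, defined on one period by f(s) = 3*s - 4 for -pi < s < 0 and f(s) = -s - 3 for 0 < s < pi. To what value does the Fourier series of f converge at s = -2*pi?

-7/2

s = -2*pi differs from s = 0 by -1 full period(s), and the series is 2*pi-periodic.
At s = 0 the one-sided limits are f(0^-) = -4 and f(0^+) = -3.
By Dirichlet's theorem the series converges to their average, [(-4) + (-3)]/2 = -7/2.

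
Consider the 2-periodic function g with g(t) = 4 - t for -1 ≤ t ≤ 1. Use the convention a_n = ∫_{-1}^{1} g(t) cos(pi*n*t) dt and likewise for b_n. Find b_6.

1/(3*pi)

b_6 = ∫_{-1}^{1} g(t) sin(6*pi*t) dt.
Integrating by parts (boundary term plus one more integral), an antiderivative of (4 - t) sin(6*pi*t) is t*cos(6*pi*t)/(6*pi) - sin(6*pi*t)/(36*pi**2) - 2*cos(6*pi*t)/(3*pi); evaluating from -1 to 1: ∫_{-1}^{1} (4 - t) sin(6*pi*t) dt = (-1/(2*pi)) - (-5/(6*pi)) = 1/(3*pi).
Hence b_6 = 1/(3*pi).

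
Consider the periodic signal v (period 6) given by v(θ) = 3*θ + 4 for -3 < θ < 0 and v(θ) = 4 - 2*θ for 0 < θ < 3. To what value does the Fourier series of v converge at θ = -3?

θ = -3 differs from θ = 3 by -1 full period(s), and the series is 6-periodic.
At θ = 3 the one-sided limits are v(3^-) = -2 and v(3^+) = -5.
By Dirichlet's theorem the series converges to their average, [(-2) + (-5)]/2 = -7/2.

-7/2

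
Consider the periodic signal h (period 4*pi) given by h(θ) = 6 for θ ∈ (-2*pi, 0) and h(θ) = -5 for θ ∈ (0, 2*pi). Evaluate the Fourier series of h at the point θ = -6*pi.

θ = -6*pi differs from θ = -2*pi by -1 full period(s), and the series is 4*pi-periodic.
At θ = -2*pi the one-sided limits are h(-2*pi^-) = -5 and h(-2*pi^+) = 6.
By Dirichlet's theorem the series converges to their average, [(-5) + (6)]/2 = 1/2.

1/2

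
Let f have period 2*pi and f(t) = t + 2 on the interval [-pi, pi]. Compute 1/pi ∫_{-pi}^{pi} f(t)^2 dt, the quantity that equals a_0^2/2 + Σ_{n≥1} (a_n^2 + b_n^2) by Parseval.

2*pi**2/3 + 8

1/pi ∫_{-pi}^{pi} f(t)^2 dt = 1/pi · (2*pi*(pi**2 + 12)/3) = 2*pi**2/3 + 8.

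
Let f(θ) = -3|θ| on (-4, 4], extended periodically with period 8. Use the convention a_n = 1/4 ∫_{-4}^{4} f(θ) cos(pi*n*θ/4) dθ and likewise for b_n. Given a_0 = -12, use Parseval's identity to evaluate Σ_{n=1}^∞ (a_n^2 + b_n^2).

Parseval: a_0^2/2 + Σ_{n≥1} (a_n^2+b_n^2) = 1/4 ∫_{-4}^{4} f(θ)^2 dθ = 96.
Subtract a_0^2/2 = 72: Σ (a_n^2+b_n^2) = 24.

24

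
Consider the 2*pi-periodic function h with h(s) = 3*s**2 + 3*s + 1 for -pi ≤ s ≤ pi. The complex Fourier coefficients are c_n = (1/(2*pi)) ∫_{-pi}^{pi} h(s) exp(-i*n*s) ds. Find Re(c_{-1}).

-6

Since h is real-valued, Re(c_{-1}) = (1/(2*pi)) ∫_{-pi}^{pi} h(s) cos(-s) ds = a_{1}/2.
Integrating by parts twice (tabular method), an antiderivative of (3*s**2 + 3*s + 1) cos(-s) is 3*s**2*sin(s) + 3*s*sin(s) + 6*s*cos(s) - 5*sin(s) + 3*cos(s); evaluating from -pi to pi: ∫_{-pi}^{pi} (3*s**2 + 3*s + 1) cos(-s) ds = (-6*pi - 3) - (-3 + 6*pi) = -12*pi.
Hence Re(c_{-1}) = (1/(2*pi))·(-12*pi) = -6.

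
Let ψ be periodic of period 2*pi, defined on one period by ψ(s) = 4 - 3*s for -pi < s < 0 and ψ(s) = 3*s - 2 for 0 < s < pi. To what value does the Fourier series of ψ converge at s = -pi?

At s = -pi the one-sided limits are ψ(-pi^-) = -2 + 3*pi and ψ(-pi^+) = 4 + 3*pi.
By Dirichlet's theorem the series converges to their average, [(-2 + 3*pi) + (4 + 3*pi)]/2 = 1 + 3*pi.

1 + 3*pi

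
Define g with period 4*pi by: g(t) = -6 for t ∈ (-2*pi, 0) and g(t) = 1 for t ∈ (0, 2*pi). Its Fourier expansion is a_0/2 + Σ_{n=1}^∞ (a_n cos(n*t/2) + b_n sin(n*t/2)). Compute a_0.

-5

a_0 = (1/(2*pi)) ∫_{-2*pi}^{2*pi} g(t) dt = (1/(2*pi)) · (-10*pi) = -5.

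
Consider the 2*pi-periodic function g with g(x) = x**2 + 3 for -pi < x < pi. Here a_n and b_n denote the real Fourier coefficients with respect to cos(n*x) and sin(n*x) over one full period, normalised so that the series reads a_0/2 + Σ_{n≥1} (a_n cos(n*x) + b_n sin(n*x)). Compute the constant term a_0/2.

a_0 = 1/pi ∫_{-pi}^{pi} g(x) dx = 1/pi · (2*pi*(9 + pi**2)/3) = 6 + 2*pi**2/3.
So the constant term a_0/2 = 3 + pi**2/3.

3 + pi**2/3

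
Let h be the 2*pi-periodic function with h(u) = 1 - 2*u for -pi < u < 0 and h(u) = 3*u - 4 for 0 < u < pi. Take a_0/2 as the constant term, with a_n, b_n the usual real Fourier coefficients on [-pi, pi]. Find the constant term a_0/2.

a_0 = 1/pi ∫_{-pi}^{pi} h(u) du = 1/pi · (pi*(-6 + 5*pi)/2) = -3 + 5*pi/2.
So the constant term a_0/2 = -3/2 + 5*pi/4.

-3/2 + 5*pi/4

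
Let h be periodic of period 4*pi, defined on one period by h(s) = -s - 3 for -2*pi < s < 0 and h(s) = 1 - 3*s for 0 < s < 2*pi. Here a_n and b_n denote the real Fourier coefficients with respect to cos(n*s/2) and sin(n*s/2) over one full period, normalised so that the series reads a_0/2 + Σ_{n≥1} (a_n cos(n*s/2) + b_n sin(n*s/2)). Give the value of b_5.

b_5 = (1/(2*pi)) ∫_{-2*pi}^{2*pi} h(s) sin(5*s/2) ds.
Split the integral at the breakpoints.
Integrating by parts (boundary term plus one more integral), an antiderivative of (-s - 3) sin(5*s/2) is 2*s*cos(5*s/2)/5 - 4*sin(5*s/2)/25 + 6*cos(5*s/2)/5; evaluating from -2*pi to 0: ∫_{-2*pi}^{0} (-s - 3) sin(5*s/2) ds = (6/5) - (-6/5 + 4*pi/5) = 12/5 - 4*pi/5.
Integrating by parts (boundary term plus one more integral), an antiderivative of (1 - 3*s) sin(5*s/2) is 6*s*cos(5*s/2)/5 - 12*sin(5*s/2)/25 - 2*cos(5*s/2)/5; evaluating from 0 to 2*pi: ∫_{0}^{2*pi} (1 - 3*s) sin(5*s/2) ds = (2/5 - 12*pi/5) - (-2/5) = 4/5 - 12*pi/5.
Summing the pieces and multiplying by (1/(2*pi)) gives b_5 = 8*(1 - pi)/(5*pi).

8*(1 - pi)/(5*pi)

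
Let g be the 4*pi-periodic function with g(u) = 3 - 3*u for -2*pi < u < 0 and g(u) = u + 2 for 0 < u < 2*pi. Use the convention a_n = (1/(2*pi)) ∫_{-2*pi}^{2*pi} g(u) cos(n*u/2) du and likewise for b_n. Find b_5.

2*(-2*pi - 1)/(5*pi)

b_5 = (1/(2*pi)) ∫_{-2*pi}^{2*pi} g(u) sin(5*u/2) du.
Split the integral at the breakpoints.
Integrating by parts (boundary term plus one more integral), an antiderivative of (3 - 3*u) sin(5*u/2) is 6*u*cos(5*u/2)/5 - 12*sin(5*u/2)/25 - 6*cos(5*u/2)/5; evaluating from -2*pi to 0: ∫_{-2*pi}^{0} (3 - 3*u) sin(5*u/2) du = (-6/5) - (6/5 + 12*pi/5) = -12*pi/5 - 12/5.
Integrating by parts (boundary term plus one more integral), an antiderivative of (u + 2) sin(5*u/2) is -2*u*cos(5*u/2)/5 + 4*sin(5*u/2)/25 - 4*cos(5*u/2)/5; evaluating from 0 to 2*pi: ∫_{0}^{2*pi} (u + 2) sin(5*u/2) du = (4/5 + 4*pi/5) - (-4/5) = 8/5 + 4*pi/5.
Summing the pieces and multiplying by (1/(2*pi)) gives b_5 = 2*(-2*pi - 1)/(5*pi).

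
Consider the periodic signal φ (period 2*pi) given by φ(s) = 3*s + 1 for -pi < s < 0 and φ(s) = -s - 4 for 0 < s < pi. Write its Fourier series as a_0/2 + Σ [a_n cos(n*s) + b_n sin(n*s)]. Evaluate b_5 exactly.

b_5 = 1/pi ∫_{-pi}^{pi} φ(s) sin(5*s) ds.
Split the integral at the breakpoints.
Integrating by parts (boundary term plus one more integral), an antiderivative of (3*s + 1) sin(5*s) is -3*s*cos(5*s)/5 + 3*sin(5*s)/25 - cos(5*s)/5; evaluating from -pi to 0: ∫_{-pi}^{0} (3*s + 1) sin(5*s) ds = (-1/5) - (1/5 - 3*pi/5) = -2/5 + 3*pi/5.
Integrating by parts (boundary term plus one more integral), an antiderivative of (-s - 4) sin(5*s) is s*cos(5*s)/5 - sin(5*s)/25 + 4*cos(5*s)/5; evaluating from 0 to pi: ∫_{0}^{pi} (-s - 4) sin(5*s) ds = (-4/5 - pi/5) - (4/5) = -8/5 - pi/5.
Summing the pieces and multiplying by (1/pi) gives b_5 = 2/5 - 2/pi.

2/5 - 2/pi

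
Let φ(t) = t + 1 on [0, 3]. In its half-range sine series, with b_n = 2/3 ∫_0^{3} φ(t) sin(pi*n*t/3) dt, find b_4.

b_4 = 2/3 ∫_0^{3} (t + 1) sin(4*pi*t/3) dt.
Integrating by parts (boundary term plus one more integral), an antiderivative of (t + 1) sin(4*pi*t/3) is -3*t*cos(4*pi*t/3)/(4*pi) + 9*sin(4*pi*t/3)/(16*pi**2) - 3*cos(4*pi*t/3)/(4*pi); evaluating from 0 to 3: ∫_{0}^{3} (t + 1) sin(4*pi*t/3) dt = (-3/pi) - (-3/(4*pi)) = -9/(4*pi).
Hence b_4 = (2/3)·(-9/(4*pi)) = -3/(2*pi).

-3/(2*pi)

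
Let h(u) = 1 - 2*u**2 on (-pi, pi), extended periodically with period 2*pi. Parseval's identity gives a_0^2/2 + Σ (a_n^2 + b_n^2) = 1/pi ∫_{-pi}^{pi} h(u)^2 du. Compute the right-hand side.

-8*pi**2/3 + 2 + 8*pi**4/5

1/pi ∫_{-pi}^{pi} h(u)^2 du = 1/pi · (2*pi*(-20*pi**2 + 15 + 12*pi**4)/15) = -8*pi**2/3 + 2 + 8*pi**4/5.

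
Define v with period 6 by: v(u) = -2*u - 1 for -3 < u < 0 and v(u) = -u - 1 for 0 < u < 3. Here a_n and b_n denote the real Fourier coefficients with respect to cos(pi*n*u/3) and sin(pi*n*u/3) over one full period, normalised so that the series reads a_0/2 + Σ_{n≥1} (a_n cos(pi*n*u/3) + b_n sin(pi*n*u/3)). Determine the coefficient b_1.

-9/pi

b_1 = 1/3 ∫_{-3}^{3} v(u) sin(pi*u/3) du.
Split the integral at the breakpoints.
Integrating by parts (boundary term plus one more integral), an antiderivative of (-2*u - 1) sin(pi*u/3) is 6*u*cos(pi*u/3)/pi - 18*sin(pi*u/3)/pi**2 + 3*cos(pi*u/3)/pi; evaluating from -3 to 0: ∫_{-3}^{0} (-2*u - 1) sin(pi*u/3) du = (3/pi) - (15/pi) = -12/pi.
Integrating by parts (boundary term plus one more integral), an antiderivative of (-u - 1) sin(pi*u/3) is 3*u*cos(pi*u/3)/pi - 9*sin(pi*u/3)/pi**2 + 3*cos(pi*u/3)/pi; evaluating from 0 to 3: ∫_{0}^{3} (-u - 1) sin(pi*u/3) du = (-12/pi) - (3/pi) = -15/pi.
Summing the pieces and multiplying by (1/3) gives b_1 = -9/pi.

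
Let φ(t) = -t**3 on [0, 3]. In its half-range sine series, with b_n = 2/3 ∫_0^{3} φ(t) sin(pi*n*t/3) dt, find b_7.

b_7 = 2/3 ∫_0^{3} (-t**3) sin(7*pi*t/3) dt.
Integrating by parts three times (tabular method), an antiderivative of (-t**3) sin(7*pi*t/3) is 3*t**3*cos(7*pi*t/3)/(7*pi) - 27*t**2*sin(7*pi*t/3)/(49*pi**2) - 162*t*cos(7*pi*t/3)/(343*pi**3) + 486*sin(7*pi*t/3)/(2401*pi**4); evaluating from 0 to 3: ∫_{0}^{3} (-t**3) sin(7*pi*t/3) dt = (81*(6 - 49*pi**2)/(343*pi**3)) - (0) = 81*(6 - 49*pi**2)/(343*pi**3).
Hence b_7 = (2/3)·(81*(6 - 49*pi**2)/(343*pi**3)) = 54*(6 - 49*pi**2)/(343*pi**3).

54*(6 - 49*pi**2)/(343*pi**3)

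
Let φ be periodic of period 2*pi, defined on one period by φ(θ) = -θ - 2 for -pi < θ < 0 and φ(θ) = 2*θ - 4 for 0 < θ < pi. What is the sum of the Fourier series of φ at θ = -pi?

θ = -pi differs from θ = pi by -1 full period(s), and the series is 2*pi-periodic.
At θ = pi the one-sided limits are φ(pi^-) = -4 + 2*pi and φ(pi^+) = -2 + pi.
By Dirichlet's theorem the series converges to their average, [(-4 + 2*pi) + (-2 + pi)]/2 = -3 + 3*pi/2.

-3 + 3*pi/2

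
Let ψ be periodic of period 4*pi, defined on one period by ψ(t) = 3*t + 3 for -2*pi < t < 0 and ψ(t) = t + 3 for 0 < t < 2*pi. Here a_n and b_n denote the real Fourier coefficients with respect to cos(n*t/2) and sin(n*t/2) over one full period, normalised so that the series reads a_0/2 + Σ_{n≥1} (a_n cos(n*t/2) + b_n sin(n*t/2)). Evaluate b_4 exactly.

-2

b_4 = (1/(2*pi)) ∫_{-2*pi}^{2*pi} ψ(t) sin(2*t) dt.
Split the integral at the breakpoints.
Integrating by parts (boundary term plus one more integral), an antiderivative of (3*t + 3) sin(2*t) is -3*t*cos(2*t)/2 + 3*sin(2*t)/4 - 3*cos(2*t)/2; evaluating from -2*pi to 0: ∫_{-2*pi}^{0} (3*t + 3) sin(2*t) dt = (-3/2) - (-3/2 + 3*pi) = -3*pi.
Integrating by parts (boundary term plus one more integral), an antiderivative of (t + 3) sin(2*t) is -t*cos(2*t)/2 + sin(2*t)/4 - 3*cos(2*t)/2; evaluating from 0 to 2*pi: ∫_{0}^{2*pi} (t + 3) sin(2*t) dt = (-pi - 3/2) - (-3/2) = -pi.
Summing the pieces and multiplying by (1/(2*pi)) gives b_4 = -2.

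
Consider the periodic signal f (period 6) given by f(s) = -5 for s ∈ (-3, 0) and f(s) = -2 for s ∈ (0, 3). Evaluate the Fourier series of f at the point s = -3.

-7/2

At s = -3 the one-sided limits are f(-3^-) = -2 and f(-3^+) = -5.
By Dirichlet's theorem the series converges to their average, [(-2) + (-5)]/2 = -7/2.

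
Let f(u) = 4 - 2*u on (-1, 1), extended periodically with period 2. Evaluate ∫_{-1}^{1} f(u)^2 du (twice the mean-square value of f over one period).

∫_{-1}^{1} f(u)^2 du = 104/3.

104/3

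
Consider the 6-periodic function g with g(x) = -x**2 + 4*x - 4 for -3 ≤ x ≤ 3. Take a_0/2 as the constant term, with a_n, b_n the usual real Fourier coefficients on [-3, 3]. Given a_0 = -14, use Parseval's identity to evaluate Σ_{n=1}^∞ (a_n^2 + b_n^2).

552/5

Parseval: a_0^2/2 + Σ_{n≥1} (a_n^2+b_n^2) = 1/3 ∫_{-3}^{3} g(x)^2 dx = 1042/5.
Subtract a_0^2/2 = 98: Σ (a_n^2+b_n^2) = 552/5.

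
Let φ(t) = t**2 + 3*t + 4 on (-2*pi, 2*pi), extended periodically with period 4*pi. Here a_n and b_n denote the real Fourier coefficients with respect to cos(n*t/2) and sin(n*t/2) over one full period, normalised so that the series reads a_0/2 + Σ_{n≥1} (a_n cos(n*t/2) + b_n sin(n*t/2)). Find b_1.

b_1 = (1/(2*pi)) ∫_{-2*pi}^{2*pi} φ(t) sin(t/2) dt.
Integrating by parts twice (tabular method), an antiderivative of (t**2 + 3*t + 4) sin(t/2) is -2*t**2*cos(t/2) + 8*t*sin(t/2) - 6*t*cos(t/2) + 12*sin(t/2) + 8*cos(t/2); evaluating from -2*pi to 2*pi: ∫_{-2*pi}^{2*pi} (t**2 + 3*t + 4) sin(t/2) dt = (-8 + 12*pi + 8*pi**2) - (-12*pi - 8 + 8*pi**2) = 24*pi.
Hence b_1 = (1/(2*pi))·(24*pi) = 12.

12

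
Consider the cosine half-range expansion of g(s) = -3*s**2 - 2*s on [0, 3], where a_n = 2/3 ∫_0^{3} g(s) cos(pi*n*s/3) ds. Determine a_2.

-27/pi**2

a_2 = 2/3 ∫_0^{3} (-3*s**2 - 2*s) cos(2*pi*s/3) ds.
Integrating by parts twice (tabular method), an antiderivative of (-3*s**2 - 2*s) cos(2*pi*s/3) is -9*s**2*sin(2*pi*s/3)/(2*pi) - 3*s*sin(2*pi*s/3)/pi - 27*s*cos(2*pi*s/3)/(2*pi**2) + 81*sin(2*pi*s/3)/(4*pi**3) - 9*cos(2*pi*s/3)/(2*pi**2); evaluating from 0 to 3: ∫_{0}^{3} (-3*s**2 - 2*s) cos(2*pi*s/3) ds = (-45/pi**2) - (-9/(2*pi**2)) = -81/(2*pi**2).
Hence a_2 = (2/3)·(-81/(2*pi**2)) = -27/pi**2.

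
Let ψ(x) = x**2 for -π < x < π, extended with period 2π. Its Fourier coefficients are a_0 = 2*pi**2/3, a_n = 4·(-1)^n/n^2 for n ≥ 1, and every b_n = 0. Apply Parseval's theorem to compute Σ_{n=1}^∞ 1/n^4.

Parseval: a_0^2/2 + Σ a_n^2 = (1/π) ∫_{-π}^{π} ψ(x)^2 dx = 2*pi**4/5.
Subtract a_0^2/2 = 2*pi**4/9: Σ a_n^2 = 8*pi**4/45.
Since a_n^2 = 16/n^4, Σ 1/n^4 = pi**4/90.

pi**4/90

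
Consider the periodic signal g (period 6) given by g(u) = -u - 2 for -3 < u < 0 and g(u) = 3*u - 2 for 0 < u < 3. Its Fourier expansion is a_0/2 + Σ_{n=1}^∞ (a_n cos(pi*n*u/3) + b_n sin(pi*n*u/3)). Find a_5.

a_5 = 1/3 ∫_{-3}^{3} g(u) cos(5*pi*u/3) du.
Split the integral at the breakpoints.
Integrating by parts (boundary term plus one more integral), an antiderivative of (-u - 2) cos(5*pi*u/3) is -3*u*sin(5*pi*u/3)/(5*pi) - 6*sin(5*pi*u/3)/(5*pi) - 9*cos(5*pi*u/3)/(25*pi**2); evaluating from -3 to 0: ∫_{-3}^{0} (-u - 2) cos(5*pi*u/3) du = (-9/(25*pi**2)) - (9/(25*pi**2)) = -18/(25*pi**2).
Integrating by parts (boundary term plus one more integral), an antiderivative of (3*u - 2) cos(5*pi*u/3) is 9*u*sin(5*pi*u/3)/(5*pi) - 6*sin(5*pi*u/3)/(5*pi) + 27*cos(5*pi*u/3)/(25*pi**2); evaluating from 0 to 3: ∫_{0}^{3} (3*u - 2) cos(5*pi*u/3) du = (-27/(25*pi**2)) - (27/(25*pi**2)) = -54/(25*pi**2).
Summing the pieces and multiplying by (1/3) gives a_5 = -24/(25*pi**2).

-24/(25*pi**2)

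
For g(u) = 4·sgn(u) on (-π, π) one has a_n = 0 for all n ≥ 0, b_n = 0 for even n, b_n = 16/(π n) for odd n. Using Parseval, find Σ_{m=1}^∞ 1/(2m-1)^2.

pi**2/8

Parseval: Σ b_n^2 = (1/π) ∫_{-π}^{π} g(u)^2 du = 32.
Only odd n contribute, with b_n^2 = 256/(π^2 n^2), so Σ_{m≥1} 1/(2m-1)^2 = π^2·(32)/256 = pi**2/8.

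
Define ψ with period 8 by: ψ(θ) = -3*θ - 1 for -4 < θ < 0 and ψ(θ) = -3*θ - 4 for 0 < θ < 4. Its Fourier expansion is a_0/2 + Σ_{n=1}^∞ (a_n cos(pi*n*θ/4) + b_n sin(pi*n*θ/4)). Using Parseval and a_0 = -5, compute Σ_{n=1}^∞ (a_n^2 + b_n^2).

Parseval: a_0^2/2 + Σ_{n≥1} (a_n^2+b_n^2) = 1/4 ∫_{-4}^{4} ψ(θ)^2 dθ = 149.
Subtract a_0^2/2 = 25/2: Σ (a_n^2+b_n^2) = 273/2.

273/2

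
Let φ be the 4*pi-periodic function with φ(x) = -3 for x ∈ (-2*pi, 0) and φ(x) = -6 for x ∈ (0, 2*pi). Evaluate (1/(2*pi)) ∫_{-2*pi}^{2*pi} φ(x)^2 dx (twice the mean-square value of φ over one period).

45

(1/(2*pi)) ∫_{-2*pi}^{2*pi} φ(x)^2 dx = (1/(2*pi)) · (90*pi) = 45.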